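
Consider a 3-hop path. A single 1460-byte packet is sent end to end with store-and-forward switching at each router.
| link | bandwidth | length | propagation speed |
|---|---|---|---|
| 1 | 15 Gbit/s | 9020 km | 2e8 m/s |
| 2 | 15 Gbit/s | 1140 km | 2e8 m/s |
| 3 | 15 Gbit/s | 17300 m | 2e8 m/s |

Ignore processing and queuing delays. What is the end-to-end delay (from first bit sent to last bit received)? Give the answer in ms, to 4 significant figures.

L = 1460 × 8 = 11680 bits.
Transmission delay per hop = L/R = 11680/15000000000 = 0.000778667 ms; 3 hops → 0.002336 ms.
Propagation delays (d/s per hop): 45.1, 5.7, 0.0865 ms; sum = 50.8865 ms.
End-to-end = 50.89 ms.

50.89 ms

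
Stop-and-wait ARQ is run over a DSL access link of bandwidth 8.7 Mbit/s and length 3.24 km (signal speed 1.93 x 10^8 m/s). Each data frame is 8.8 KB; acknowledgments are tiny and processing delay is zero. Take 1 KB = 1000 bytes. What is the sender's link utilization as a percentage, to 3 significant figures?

99.6 %

t_tx = L/R = 70400/8700000 = 0.00809195 s.
t_prop = 3240/193000000 = 1.67876e-05 s; RTT = 3.35751e-05 s.
Cycle = t_tx + RTT = 0.00812553 s.
Utilization = t_tx / cycle = 0.00809195/0.00812553 = 99.6 %.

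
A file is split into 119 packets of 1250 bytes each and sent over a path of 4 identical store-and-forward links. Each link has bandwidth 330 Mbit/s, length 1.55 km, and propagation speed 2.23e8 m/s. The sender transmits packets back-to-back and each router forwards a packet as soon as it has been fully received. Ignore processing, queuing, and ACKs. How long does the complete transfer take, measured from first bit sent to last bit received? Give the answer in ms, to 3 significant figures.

3.72 ms

Per-hop transmission t_tx = L/R = 10000/330000000 = 0.030303 ms.
Per-hop propagation t_prop = 1550/223000000 = 0.00695067 ms.
Pipeline fill: first packet needs 4·t_tx to clear all hops; remaining 118 packets each add one t_tx.
Total = (4+119-1)·t_tx + 4·t_prop = 122·0.030303 + 4·0.00695067 = 3.72 ms.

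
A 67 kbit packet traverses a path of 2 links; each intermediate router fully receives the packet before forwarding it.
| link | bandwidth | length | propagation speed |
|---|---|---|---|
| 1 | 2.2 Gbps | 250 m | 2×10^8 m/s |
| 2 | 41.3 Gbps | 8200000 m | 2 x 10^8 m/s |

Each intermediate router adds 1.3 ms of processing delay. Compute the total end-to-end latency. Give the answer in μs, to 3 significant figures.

42300 μs

L = 67000 bits.
Transmission delays (L/R per hop): 30.4545, 1.62228 μs; sum = 32.0768 μs.
Propagation delays (d/s per hop): 1.25, 41000 μs; sum = 41001.3 μs.
Processing at 1 router(s): 1 × 1.3 ms = 1300 μs.
End-to-end = 42300 μs.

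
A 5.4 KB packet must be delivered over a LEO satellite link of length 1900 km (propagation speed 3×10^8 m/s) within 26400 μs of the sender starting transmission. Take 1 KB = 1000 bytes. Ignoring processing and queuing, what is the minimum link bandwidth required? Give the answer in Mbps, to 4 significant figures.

2.153 Mbps

L = 43200 bits.
Propagation delay = 1900000 / 300000000 = 6333.33 μs.
Transmission budget = 26400 − 6333.33 = 20066.7 μs.
R ≥ L / t_tx = 43200 bits / 0.0200667 s = 2.153 Mbps.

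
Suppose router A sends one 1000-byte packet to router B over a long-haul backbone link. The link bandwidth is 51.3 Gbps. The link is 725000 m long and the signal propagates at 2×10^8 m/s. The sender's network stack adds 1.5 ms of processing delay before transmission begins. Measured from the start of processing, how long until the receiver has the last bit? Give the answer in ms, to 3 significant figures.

5.13 ms

L = 1000 × 8 = 8000 bits.
Transmission delay = L/R = 8000 / 51300000000 = 0.000155945 ms.
Propagation delay = d/s = 725000 m / 200000000 m/s = 3.625 ms.
Plus processing delay 1.5 ms = 1.5 ms.
Total = 5.13 ms.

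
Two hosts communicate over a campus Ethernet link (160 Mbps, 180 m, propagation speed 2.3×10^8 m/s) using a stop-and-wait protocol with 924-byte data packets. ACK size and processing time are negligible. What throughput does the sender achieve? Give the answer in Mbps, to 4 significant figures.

t_tx = L/R = 7392/160000000 = 4.62e-05 s.
t_prop = 180/2.3e+08 = 7.82609e-07 s; RTT = 1.56522e-06 s.
Cycle = t_tx + RTT = 4.77652e-05 s.
Throughput = L / cycle = 7392 / 4.77652e-05 = 154.8 Mbps.

154.8 Mbps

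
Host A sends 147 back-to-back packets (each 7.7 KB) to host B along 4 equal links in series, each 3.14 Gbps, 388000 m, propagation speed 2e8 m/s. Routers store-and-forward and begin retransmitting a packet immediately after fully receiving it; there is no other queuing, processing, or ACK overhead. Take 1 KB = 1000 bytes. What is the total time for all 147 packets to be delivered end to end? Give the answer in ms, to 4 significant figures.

Per-hop transmission t_tx = L/R = 61600/3140000000 = 0.0196178 ms.
Per-hop propagation t_prop = 388000/200000000 = 1.94 ms.
Pipeline fill: first packet needs 4·t_tx to clear all hops; remaining 146 packets each add one t_tx.
Total = (4+147-1)·t_tx + 4·t_prop = 150·0.0196178 + 4·1.94 = 10.70 ms.

10.70 ms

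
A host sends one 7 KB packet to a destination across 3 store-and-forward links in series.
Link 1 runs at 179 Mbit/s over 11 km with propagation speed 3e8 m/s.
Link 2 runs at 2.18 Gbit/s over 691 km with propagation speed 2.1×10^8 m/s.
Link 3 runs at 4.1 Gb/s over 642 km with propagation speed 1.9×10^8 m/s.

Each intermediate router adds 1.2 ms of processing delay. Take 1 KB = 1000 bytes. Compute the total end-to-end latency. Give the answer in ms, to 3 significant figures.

9.46 ms

L = 56000 bits.
Transmission delays (L/R per hop): 0.312849, 0.0256881, 0.0136585 ms; sum = 0.352196 ms.
Propagation delays (d/s per hop): 0.0366667, 3.29048, 3.37895 ms; sum = 6.70609 ms.
Processing at 2 router(s): 2 × 1.2 ms = 2.4 ms.
End-to-end = 9.46 ms.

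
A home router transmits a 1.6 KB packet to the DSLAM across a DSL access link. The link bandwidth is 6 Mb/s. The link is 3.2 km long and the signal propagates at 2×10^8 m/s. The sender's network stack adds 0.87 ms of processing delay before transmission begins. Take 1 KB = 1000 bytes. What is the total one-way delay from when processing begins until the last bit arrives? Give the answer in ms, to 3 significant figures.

3.02 ms

L = 12800 bits.
Transmission delay = L/R = 12800 / 6000000 = 2.13333 ms.
Propagation delay = d/s = 3200 m / 200000000 m/s = 0.016 ms.
Plus processing delay 0.87 ms = 0.87 ms.
Total = 3.02 ms.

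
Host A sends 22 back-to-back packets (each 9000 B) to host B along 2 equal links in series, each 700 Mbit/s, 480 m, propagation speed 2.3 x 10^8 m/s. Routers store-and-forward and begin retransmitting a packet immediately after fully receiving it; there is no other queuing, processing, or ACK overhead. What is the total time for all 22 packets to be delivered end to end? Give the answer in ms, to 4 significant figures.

2.370 ms

Per-hop transmission t_tx = L/R = 72000/700000000 = 0.102857 ms.
Per-hop propagation t_prop = 480/2.3e+08 = 0.00208696 ms.
Pipeline fill: first packet needs 2·t_tx to clear all hops; remaining 21 packets each add one t_tx.
Total = (2+22-1)·t_tx + 2·t_prop = 23·0.102857 + 2·0.00208696 = 2.370 ms.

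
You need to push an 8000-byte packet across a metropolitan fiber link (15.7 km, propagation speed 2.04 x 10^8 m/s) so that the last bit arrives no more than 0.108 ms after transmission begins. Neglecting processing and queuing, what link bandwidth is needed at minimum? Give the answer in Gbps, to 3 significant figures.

2.06 Gbps

L = 64000 bits.
Propagation delay = 15700 / 204000000 = 0.0769608 ms.
Transmission budget = 0.108 − 0.0769608 = 0.0310392 ms.
R ≥ L / t_tx = 64000 bits / 3.10392e-05 s = 2.06 Gbps.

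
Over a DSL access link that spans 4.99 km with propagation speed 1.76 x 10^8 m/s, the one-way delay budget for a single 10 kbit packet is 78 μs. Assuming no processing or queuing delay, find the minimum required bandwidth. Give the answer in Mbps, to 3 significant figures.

Propagation delay = 4990 / 176000000 = 28.3523 μs.
Transmission budget = 78 − 28.3523 = 49.6477 μs.
R ≥ L / t_tx = 10000 bits / 4.96477e-05 s = 201 Mbps.

201 Mbps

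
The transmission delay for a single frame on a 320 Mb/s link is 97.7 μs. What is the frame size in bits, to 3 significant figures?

L = R × t_tx = 320000000 b/s × 9.77e-05 s = 31264 bits.

31300 bits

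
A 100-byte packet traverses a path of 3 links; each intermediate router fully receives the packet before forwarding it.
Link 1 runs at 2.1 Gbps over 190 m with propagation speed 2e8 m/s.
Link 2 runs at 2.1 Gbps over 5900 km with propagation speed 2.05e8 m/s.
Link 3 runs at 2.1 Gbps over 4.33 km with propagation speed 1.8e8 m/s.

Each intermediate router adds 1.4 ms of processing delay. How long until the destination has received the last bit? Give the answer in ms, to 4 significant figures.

31.61 ms

L = 100 × 8 = 800 bits.
Transmission delay per hop = L/R = 800/2100000000 = 0.000380952 ms; 3 hops → 0.00114286 ms.
Propagation delays (d/s per hop): 0.00095, 28.7805, 0.0240556 ms; sum = 28.8055 ms.
Processing at 2 router(s): 2 × 1.4 ms = 2.8 ms.
End-to-end = 31.61 ms.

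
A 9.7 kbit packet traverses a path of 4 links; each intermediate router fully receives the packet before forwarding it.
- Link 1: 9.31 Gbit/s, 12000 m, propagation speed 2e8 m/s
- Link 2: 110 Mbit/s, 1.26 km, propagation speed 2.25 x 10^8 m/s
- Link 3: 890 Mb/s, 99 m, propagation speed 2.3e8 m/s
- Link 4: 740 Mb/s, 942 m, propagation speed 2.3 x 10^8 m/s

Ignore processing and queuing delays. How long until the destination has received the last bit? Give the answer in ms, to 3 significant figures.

L = 9700 bits.
Transmission delays (L/R per hop): 0.00104189, 0.0881818, 0.0108989, 0.0131081 ms; sum = 0.113231 ms.
Propagation delays (d/s per hop): 0.06, 0.0056, 0.000430435, 0.00409565 ms; sum = 0.0701261 ms.
End-to-end = 0.183 ms.

0.183 ms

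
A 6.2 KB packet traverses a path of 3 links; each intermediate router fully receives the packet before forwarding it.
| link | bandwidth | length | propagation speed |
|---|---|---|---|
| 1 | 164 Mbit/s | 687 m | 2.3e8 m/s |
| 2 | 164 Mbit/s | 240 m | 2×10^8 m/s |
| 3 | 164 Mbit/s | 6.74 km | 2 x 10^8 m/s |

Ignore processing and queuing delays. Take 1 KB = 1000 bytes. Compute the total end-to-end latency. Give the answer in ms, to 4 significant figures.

L = 49600 bits.
Transmission delay per hop = L/R = 49600/164000000 = 0.302439 ms; 3 hops → 0.907317 ms.
Propagation delays (d/s per hop): 0.00298696, 0.0012, 0.0337 ms; sum = 0.037887 ms.
End-to-end = 0.9452 ms.

0.9452 ms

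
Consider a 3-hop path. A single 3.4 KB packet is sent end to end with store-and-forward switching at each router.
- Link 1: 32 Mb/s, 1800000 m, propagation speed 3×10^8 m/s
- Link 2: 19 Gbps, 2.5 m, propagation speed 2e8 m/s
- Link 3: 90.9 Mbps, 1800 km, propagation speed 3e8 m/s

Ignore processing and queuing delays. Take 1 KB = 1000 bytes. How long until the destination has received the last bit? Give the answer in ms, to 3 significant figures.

13.2 ms

L = 27200 bits.
Transmission delays (L/R per hop): 0.85, 0.00143158, 0.29923 ms; sum = 1.15066 ms.
Propagation delays (d/s per hop): 6, 1.25e-05, 6 ms; sum = 12 ms.
End-to-end = 13.2 ms.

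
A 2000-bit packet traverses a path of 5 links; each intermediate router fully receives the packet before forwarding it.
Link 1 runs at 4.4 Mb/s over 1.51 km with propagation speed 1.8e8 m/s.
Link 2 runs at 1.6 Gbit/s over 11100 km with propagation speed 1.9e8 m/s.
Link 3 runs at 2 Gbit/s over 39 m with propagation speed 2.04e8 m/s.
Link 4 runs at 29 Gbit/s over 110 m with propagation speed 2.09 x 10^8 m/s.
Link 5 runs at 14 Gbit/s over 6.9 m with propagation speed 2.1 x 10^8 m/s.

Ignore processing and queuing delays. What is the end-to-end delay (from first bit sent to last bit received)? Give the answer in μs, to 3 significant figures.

58900 μs

Transmission delays (L/R per hop): 454.545, 1.25, 1, 0.0689655, 0.142857 μs; sum = 457.007 μs.
Propagation delays (d/s per hop): 8.38889, 58421.1, 0.191176, 0.526316, 0.0328571 μs; sum = 58430.2 μs.
End-to-end = 58900 μs.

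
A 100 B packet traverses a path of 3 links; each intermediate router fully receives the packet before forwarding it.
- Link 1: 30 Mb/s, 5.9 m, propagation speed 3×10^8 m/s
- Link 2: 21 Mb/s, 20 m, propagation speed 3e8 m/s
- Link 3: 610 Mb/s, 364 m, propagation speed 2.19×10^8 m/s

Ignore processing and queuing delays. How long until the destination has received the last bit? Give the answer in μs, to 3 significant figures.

67.8 μs

L = 100 × 8 = 800 bits.
Transmission delays (L/R per hop): 26.6667, 38.0952, 1.31148 μs; sum = 66.0734 μs.
Propagation delays (d/s per hop): 0.0196667, 0.0666667, 1.6621 μs; sum = 1.74843 μs.
End-to-end = 67.8 μs.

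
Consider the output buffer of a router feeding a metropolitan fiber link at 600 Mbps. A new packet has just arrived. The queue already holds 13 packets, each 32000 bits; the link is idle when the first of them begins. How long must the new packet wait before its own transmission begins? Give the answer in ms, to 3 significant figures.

0.693 ms

Each queued packet: L/R = 32000/600000000 = 0.0533333 ms.
13 queued → 0.693333 ms.
Queuing delay = 0.693 ms.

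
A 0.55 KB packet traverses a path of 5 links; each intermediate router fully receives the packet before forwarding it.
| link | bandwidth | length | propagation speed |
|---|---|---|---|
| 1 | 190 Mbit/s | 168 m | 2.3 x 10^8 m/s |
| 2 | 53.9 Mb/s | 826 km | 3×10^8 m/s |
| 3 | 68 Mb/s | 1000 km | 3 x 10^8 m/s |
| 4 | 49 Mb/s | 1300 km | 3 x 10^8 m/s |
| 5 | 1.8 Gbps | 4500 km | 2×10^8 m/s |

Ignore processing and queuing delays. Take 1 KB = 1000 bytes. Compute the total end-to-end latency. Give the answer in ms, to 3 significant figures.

33.2 ms

L = 4400 bits.
Transmission delays (L/R per hop): 0.0231579, 0.0816327, 0.0647059, 0.0897959, 0.00244444 ms; sum = 0.261737 ms.
Propagation delays (d/s per hop): 0.000730435, 2.75333, 3.33333, 4.33333, 22.5 ms; sum = 32.9207 ms.
End-to-end = 33.2 ms.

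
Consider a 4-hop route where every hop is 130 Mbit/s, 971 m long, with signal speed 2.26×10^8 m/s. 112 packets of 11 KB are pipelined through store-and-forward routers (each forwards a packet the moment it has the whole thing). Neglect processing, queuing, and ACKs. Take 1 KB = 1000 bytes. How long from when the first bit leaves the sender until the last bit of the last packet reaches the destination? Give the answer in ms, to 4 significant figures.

77.86 ms

Per-hop transmission t_tx = L/R = 88000/130000000 = 0.676923 ms.
Per-hop propagation t_prop = 971/2.26e+08 = 0.00429646 ms.
Pipeline fill: first packet needs 4·t_tx to clear all hops; remaining 111 packets each add one t_tx.
Total = (4+112-1)·t_tx + 4·t_prop = 115·0.676923 + 4·0.00429646 = 77.86 ms.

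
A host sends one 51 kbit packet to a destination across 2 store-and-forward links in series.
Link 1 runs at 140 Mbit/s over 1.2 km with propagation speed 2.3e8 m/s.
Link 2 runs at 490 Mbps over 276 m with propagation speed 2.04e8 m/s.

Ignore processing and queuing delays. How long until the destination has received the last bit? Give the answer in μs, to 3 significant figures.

475 μs

L = 51000 bits.
Transmission delays (L/R per hop): 364.286, 104.082 μs; sum = 468.367 μs.
Propagation delays (d/s per hop): 5.21739, 1.35294 μs; sum = 6.57033 μs.
End-to-end = 475 μs.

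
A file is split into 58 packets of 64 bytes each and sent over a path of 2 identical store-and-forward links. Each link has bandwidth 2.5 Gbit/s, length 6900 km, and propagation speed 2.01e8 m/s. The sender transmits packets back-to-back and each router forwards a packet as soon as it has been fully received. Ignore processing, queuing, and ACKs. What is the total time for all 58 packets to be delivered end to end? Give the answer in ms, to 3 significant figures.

68.7 ms

Per-hop transmission t_tx = L/R = 512/2500000000 = 0.0002048 ms.
Per-hop propagation t_prop = 6900000/2.01e+08 = 34.3284 ms.
Pipeline fill: first packet needs 2·t_tx to clear all hops; remaining 57 packets each add one t_tx.
Total = (2+58-1)·t_tx + 2·t_prop = 59·0.0002048 + 2·34.3284 = 68.7 ms.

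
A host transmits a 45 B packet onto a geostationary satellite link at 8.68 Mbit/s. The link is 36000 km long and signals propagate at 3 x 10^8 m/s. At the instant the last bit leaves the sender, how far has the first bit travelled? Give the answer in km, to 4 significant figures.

12.44 km

t_tx = L/R = 360/8680000 = 4.14747e-05 s.
Distance = s × t_tx = 300000000 × 4.14747e-05 = 12.44 km.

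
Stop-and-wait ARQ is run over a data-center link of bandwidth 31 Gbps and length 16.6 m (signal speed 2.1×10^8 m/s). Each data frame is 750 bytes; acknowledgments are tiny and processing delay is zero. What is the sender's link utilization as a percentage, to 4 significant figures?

t_tx = L/R = 6000/31000000000 = 1.93548e-07 s.
t_prop = 16.6/210000000 = 7.90476e-08 s; RTT = 1.58095e-07 s.
Cycle = t_tx + RTT = 3.51644e-07 s.
Utilization = t_tx / cycle = 1.93548e-07/3.51644e-07 = 55.04 %.

55.04 %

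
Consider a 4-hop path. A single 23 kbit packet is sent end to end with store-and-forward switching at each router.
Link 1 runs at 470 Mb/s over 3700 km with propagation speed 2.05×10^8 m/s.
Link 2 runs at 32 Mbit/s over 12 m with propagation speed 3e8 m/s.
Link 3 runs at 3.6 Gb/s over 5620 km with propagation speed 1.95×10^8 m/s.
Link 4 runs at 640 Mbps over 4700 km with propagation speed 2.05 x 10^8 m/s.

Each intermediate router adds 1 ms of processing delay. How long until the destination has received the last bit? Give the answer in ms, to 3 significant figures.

L = 23000 bits.
Transmission delays (L/R per hop): 0.0489362, 0.71875, 0.00638889, 0.0359375 ms; sum = 0.810013 ms.
Propagation delays (d/s per hop): 18.0488, 4e-05, 28.8205, 22.9268 ms; sum = 69.7962 ms.
Processing at 3 router(s): 3 × 1 ms = 3 ms.
End-to-end = 73.6 ms.

73.6 ms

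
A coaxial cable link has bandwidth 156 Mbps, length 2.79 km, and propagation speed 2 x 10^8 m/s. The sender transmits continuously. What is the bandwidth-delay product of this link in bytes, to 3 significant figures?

Propagation delay = 2790 / 200000000 = 1.395e-05 s.
BDP = R × t_prop = 156000000 × 1.395e-05 = 2176.2 bits.
In bytes: 2176.2/8 = 272 bytes.

272 bytes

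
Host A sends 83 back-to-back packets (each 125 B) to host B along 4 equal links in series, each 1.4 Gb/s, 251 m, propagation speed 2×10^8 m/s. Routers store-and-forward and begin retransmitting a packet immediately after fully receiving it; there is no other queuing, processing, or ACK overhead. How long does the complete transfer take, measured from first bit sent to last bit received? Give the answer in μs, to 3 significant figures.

Per-hop transmission t_tx = L/R = 1000/1400000000 = 0.714286 μs.
Per-hop propagation t_prop = 251/200000000 = 1.255 μs.
Pipeline fill: first packet needs 4·t_tx to clear all hops; remaining 82 packets each add one t_tx.
Total = (4+83-1)·t_tx + 4·t_prop = 86·0.714286 + 4·1.255 = 66.4 μs.

66.4 μs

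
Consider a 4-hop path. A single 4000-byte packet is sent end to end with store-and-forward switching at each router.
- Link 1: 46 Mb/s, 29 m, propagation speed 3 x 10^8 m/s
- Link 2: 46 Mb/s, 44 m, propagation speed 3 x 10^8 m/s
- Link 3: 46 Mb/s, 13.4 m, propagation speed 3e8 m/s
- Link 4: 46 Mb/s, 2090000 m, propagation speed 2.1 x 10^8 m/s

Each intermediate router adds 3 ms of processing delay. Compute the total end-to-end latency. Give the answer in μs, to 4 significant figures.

L = 4000 × 8 = 32000 bits.
Transmission delay per hop = L/R = 32000/46000000 = 695.652 μs; 4 hops → 2782.61 μs.
Propagation delays (d/s per hop): 0.0966667, 0.146667, 0.0446667, 9952.38 μs; sum = 9952.67 μs.
Processing at 3 router(s): 3 × 3 ms = 9000 μs.
End-to-end = 21740 μs.

21740 μs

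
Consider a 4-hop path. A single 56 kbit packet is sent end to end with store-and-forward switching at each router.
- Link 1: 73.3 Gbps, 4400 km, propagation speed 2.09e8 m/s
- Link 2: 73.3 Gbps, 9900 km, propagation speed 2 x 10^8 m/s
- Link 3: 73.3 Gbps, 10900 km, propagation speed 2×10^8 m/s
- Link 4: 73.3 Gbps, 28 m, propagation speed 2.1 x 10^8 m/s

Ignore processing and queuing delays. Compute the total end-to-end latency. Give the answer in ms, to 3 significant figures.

125 ms

L = 56000 bits.
Transmission delay per hop = L/R = 56000/73300000000 = 0.000763984 ms; 4 hops → 0.00305593 ms.
Propagation delays (d/s per hop): 21.0526, 49.5, 54.5, 0.000133333 ms; sum = 125.053 ms.
End-to-end = 125 ms.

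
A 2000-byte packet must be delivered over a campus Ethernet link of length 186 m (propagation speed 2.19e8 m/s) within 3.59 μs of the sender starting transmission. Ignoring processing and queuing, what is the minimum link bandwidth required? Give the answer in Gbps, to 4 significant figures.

L = 16000 bits.
Propagation delay = 186 / 219000000 = 0.849315 μs.
Transmission budget = 3.59 − 0.849315 = 2.74068 μs.
R ≥ L / t_tx = 16000 bits / 2.74068e-06 s = 5.838 Gbps.

5.838 Gbps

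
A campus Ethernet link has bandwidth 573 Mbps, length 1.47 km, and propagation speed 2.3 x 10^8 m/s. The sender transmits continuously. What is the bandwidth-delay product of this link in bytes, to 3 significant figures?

Propagation delay = 1470 / 2.3e+08 = 6.3913e-06 s.
BDP = R × t_prop = 573000000 × 6.3913e-06 = 3662.22 bits.
In bytes: 3662.22/8 = 458 bytes.

458 bytes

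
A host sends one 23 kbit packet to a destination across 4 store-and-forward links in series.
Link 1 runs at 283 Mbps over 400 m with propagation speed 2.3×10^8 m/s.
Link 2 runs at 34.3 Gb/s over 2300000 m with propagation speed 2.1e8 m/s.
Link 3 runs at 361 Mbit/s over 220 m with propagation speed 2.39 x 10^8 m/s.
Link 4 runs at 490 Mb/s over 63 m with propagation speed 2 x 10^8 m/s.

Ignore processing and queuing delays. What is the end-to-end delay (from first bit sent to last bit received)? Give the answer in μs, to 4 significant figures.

L = 23000 bits.
Transmission delays (L/R per hop): 81.2721, 0.670554, 63.7119, 46.9388 μs; sum = 192.593 μs.
Propagation delays (d/s per hop): 1.73913, 10952.4, 0.920502, 0.315 μs; sum = 10955.4 μs.
End-to-end = 11150 μs.

11150 μs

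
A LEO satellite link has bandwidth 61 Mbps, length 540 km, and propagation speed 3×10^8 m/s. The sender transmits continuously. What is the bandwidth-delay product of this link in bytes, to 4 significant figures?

Propagation delay = 540000 / 300000000 = 0.0018 s.
BDP = R × t_prop = 61000000 × 0.0018 = 109800 bits.
In bytes: 109800/8 = 13730 bytes.

13730 bytes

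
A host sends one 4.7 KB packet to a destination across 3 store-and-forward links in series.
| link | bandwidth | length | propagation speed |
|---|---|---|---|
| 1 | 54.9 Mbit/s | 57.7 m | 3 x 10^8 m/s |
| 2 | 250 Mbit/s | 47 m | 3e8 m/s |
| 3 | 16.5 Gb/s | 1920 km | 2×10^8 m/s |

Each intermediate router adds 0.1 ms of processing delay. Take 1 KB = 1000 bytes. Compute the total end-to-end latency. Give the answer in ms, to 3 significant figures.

10.6 ms

L = 37600 bits.
Transmission delays (L/R per hop): 0.684882, 0.1504, 0.00227879 ms; sum = 0.83756 ms.
Propagation delays (d/s per hop): 0.000192333, 0.000156667, 9.6 ms; sum = 9.60035 ms.
Processing at 2 router(s): 2 × 0.1 ms = 0.2 ms.
End-to-end = 10.6 ms.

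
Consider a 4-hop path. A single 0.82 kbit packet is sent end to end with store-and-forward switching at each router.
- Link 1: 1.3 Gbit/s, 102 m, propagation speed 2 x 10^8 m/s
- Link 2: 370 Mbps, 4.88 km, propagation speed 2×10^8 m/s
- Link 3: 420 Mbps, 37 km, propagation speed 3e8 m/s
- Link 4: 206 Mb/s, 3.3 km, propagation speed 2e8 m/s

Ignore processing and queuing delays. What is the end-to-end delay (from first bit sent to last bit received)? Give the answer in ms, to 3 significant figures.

0.174 ms

L = 820 bits.
Transmission delays (L/R per hop): 0.000630769, 0.00221622, 0.00195238, 0.00398058 ms; sum = 0.00877995 ms.
Propagation delays (d/s per hop): 0.00051, 0.0244, 0.123333, 0.0165 ms; sum = 0.164743 ms.
End-to-end = 0.174 ms.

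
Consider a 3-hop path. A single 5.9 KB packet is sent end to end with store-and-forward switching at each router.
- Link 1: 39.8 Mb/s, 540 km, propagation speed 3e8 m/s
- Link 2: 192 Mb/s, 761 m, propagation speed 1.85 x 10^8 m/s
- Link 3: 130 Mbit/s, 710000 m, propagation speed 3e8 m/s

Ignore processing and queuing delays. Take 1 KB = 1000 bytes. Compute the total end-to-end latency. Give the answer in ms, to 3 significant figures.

L = 47200 bits.
Transmission delays (L/R per hop): 1.18593, 0.245833, 0.363077 ms; sum = 1.79484 ms.
Propagation delays (d/s per hop): 1.8, 0.00411351, 2.36667 ms; sum = 4.17078 ms.
End-to-end = 5.97 ms.

5.97 ms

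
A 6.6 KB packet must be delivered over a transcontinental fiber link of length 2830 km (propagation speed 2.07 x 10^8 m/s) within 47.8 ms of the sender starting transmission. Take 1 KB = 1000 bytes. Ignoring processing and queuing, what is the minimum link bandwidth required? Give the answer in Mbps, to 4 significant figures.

L = 52800 bits.
Propagation delay = 2830000 / 2.07e+08 = 13.6715 ms.
Transmission budget = 47.8 − 13.6715 = 34.1285 ms.
R ≥ L / t_tx = 52800 bits / 0.0341285 s = 1.547 Mbps.

1.547 Mbps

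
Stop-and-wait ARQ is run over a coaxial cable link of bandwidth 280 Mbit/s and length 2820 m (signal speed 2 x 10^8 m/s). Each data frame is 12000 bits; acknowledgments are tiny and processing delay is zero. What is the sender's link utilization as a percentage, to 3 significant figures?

60.3 %

t_tx = L/R = 12000/280000000 = 4.28571e-05 s.
t_prop = 2820/200000000 = 1.41e-05 s; RTT = 2.82e-05 s.
Cycle = t_tx + RTT = 7.10571e-05 s.
Utilization = t_tx / cycle = 4.28571e-05/7.10571e-05 = 60.3 %.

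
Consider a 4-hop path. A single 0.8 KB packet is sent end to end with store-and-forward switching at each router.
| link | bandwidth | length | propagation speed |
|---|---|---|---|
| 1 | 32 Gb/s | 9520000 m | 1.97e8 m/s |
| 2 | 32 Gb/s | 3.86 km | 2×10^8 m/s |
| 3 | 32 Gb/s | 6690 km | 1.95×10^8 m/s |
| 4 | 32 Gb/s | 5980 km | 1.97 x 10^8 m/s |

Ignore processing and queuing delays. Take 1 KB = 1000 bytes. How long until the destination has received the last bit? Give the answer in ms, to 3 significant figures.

113 ms

L = 6400 bits.
Transmission delay per hop = L/R = 6400/32000000000 = 0.0002 ms; 4 hops → 0.0008 ms.
Propagation delays (d/s per hop): 48.3249, 0.0193, 34.3077, 30.3553 ms; sum = 113.007 ms.
End-to-end = 113 ms.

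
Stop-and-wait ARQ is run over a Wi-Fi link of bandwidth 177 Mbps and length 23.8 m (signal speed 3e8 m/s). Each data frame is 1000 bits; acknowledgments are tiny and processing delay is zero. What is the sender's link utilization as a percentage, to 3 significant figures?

t_tx = L/R = 1000/177000000 = 5.64972e-06 s.
t_prop = 23.8/300000000 = 7.93333e-08 s; RTT = 1.58667e-07 s.
Cycle = t_tx + RTT = 5.80838e-06 s.
Utilization = t_tx / cycle = 5.64972e-06/5.80838e-06 = 97.3 %.

97.3 %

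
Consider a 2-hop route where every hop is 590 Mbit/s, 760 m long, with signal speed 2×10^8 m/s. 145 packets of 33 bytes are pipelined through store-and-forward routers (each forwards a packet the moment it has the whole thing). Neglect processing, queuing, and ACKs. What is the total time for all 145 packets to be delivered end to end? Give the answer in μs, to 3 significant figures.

Per-hop transmission t_tx = L/R = 264/590000000 = 0.447458 μs.
Per-hop propagation t_prop = 760/200000000 = 3.8 μs.
Pipeline fill: first packet needs 2·t_tx to clear all hops; remaining 144 packets each add one t_tx.
Total = (2+145-1)·t_tx + 2·t_prop = 146·0.447458 + 2·3.8 = 72.9 μs.

72.9 μs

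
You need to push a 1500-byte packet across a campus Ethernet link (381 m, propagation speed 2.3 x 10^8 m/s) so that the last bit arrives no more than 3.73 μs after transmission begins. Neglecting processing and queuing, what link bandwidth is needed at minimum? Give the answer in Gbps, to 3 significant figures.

5.79 Gbps

L = 12000 bits.
Propagation delay = 381 / 2.3e+08 = 1.65652 μs.
Transmission budget = 3.73 − 1.65652 = 2.07348 μs.
R ≥ L / t_tx = 12000 bits / 2.07348e-06 s = 5.79 Gbps.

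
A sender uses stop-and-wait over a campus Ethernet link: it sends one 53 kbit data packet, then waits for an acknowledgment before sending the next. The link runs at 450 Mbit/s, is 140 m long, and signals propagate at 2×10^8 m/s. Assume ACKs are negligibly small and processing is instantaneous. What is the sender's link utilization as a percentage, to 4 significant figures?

98.83 %

t_tx = L/R = 53000/450000000 = 0.000117778 s.
t_prop = 140/200000000 = 7e-07 s; RTT = 1.4e-06 s.
Cycle = t_tx + RTT = 0.000119178 s.
Utilization = t_tx / cycle = 0.000117778/0.000119178 = 98.83 %.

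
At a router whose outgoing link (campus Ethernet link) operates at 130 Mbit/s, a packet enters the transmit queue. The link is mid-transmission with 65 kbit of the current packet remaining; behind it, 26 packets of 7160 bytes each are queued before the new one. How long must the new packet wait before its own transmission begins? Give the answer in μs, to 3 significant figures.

Each queued packet: L/R = 57280/130000000 = 440.615 μs.
26 queued → 11456 μs.
Plus remaining 65000 bits of current packet: 500 μs.
Queuing delay = 12000 μs.

12000 μs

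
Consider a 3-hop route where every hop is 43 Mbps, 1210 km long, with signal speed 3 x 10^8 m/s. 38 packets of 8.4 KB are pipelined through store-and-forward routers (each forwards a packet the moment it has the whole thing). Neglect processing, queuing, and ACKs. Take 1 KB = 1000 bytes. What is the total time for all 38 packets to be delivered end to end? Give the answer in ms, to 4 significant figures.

74.61 ms

Per-hop transmission t_tx = L/R = 67200/43000000 = 1.56279 ms.
Per-hop propagation t_prop = 1210000/300000000 = 4.03333 ms.
Pipeline fill: first packet needs 3·t_tx to clear all hops; remaining 37 packets each add one t_tx.
Total = (3+38-1)·t_tx + 3·t_prop = 40·1.56279 + 3·4.03333 = 74.61 ms.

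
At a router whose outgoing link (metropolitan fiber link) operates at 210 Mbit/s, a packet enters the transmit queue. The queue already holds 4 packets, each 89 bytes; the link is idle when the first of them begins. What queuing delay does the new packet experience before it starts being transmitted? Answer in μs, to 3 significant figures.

13.6 μs

Each queued packet: L/R = 712/210000000 = 3.39048 μs.
4 queued → 13.5619 μs.
Queuing delay = 13.6 μs.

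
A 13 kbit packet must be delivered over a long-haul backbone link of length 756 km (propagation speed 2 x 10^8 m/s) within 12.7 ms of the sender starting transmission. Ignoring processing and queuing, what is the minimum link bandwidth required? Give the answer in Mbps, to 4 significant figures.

1.457 Mbps

Propagation delay = 756000 / 200000000 = 3.78 ms.
Transmission budget = 12.7 − 3.78 = 8.92 ms.
R ≥ L / t_tx = 13000 bits / 0.00892 s = 1.457 Mbps.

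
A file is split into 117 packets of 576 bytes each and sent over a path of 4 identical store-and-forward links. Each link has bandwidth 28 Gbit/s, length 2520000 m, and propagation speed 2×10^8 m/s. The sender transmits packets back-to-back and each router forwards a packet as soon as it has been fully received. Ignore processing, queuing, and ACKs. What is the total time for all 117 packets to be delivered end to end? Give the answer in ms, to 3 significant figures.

Per-hop transmission t_tx = L/R = 4608/28000000000 = 0.000164571 ms.
Per-hop propagation t_prop = 2520000/200000000 = 12.6 ms.
Pipeline fill: first packet needs 4·t_tx to clear all hops; remaining 116 packets each add one t_tx.
Total = (4+117-1)·t_tx + 4·t_prop = 120·0.000164571 + 4·12.6 = 50.4 ms.

50.4 ms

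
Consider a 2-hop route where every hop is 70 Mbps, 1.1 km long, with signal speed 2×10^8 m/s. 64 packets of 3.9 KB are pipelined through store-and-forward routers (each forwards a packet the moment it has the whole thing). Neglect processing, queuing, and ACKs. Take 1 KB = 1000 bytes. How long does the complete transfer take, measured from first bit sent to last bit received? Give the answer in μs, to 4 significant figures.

28980 μs

Per-hop transmission t_tx = L/R = 31200/70000000 = 445.714 μs.
Per-hop propagation t_prop = 1100/200000000 = 5.5 μs.
Pipeline fill: first packet needs 2·t_tx to clear all hops; remaining 63 packets each add one t_tx.
Total = (2+64-1)·t_tx + 2·t_prop = 65·445.714 + 2·5.5 = 28980 μs.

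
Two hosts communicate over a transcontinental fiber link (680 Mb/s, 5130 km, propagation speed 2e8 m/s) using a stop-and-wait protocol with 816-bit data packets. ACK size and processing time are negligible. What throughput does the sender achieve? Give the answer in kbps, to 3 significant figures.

15.9 kbps

t_tx = L/R = 816/680000000 = 1.2e-06 s.
t_prop = 5130000/200000000 = 0.02565 s; RTT = 0.0513 s.
Cycle = t_tx + RTT = 0.0513012 s.
Throughput = L / cycle = 816 / 0.0513012 = 15.9 kbps.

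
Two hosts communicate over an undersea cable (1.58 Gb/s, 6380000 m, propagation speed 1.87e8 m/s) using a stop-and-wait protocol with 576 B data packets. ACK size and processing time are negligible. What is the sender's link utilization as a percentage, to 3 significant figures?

0.00427 %

t_tx = L/R = 4608/1580000000 = 2.91646e-06 s.
t_prop = 6380000/187000000 = 0.0341176 s; RTT = 0.0682353 s.
Cycle = t_tx + RTT = 0.0682382 s.
Utilization = t_tx / cycle = 2.91646e-06/0.0682382 = 0.00427 %.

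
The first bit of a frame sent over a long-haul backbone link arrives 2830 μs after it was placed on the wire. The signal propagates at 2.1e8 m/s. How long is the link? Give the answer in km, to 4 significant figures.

d = s × t_prop = 210000000 × 0.00283 = 594.3 km.

594.3 km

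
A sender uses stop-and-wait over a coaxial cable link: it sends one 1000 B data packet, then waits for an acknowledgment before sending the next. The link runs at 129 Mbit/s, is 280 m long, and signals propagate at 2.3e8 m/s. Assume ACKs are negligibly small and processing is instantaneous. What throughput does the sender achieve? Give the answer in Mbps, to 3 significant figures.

t_tx = L/R = 8000/129000000 = 6.20155e-05 s.
t_prop = 280/2.3e+08 = 1.21739e-06 s; RTT = 2.43478e-06 s.
Cycle = t_tx + RTT = 6.44503e-05 s.
Throughput = L / cycle = 8000 / 6.44503e-05 = 124 Mbps.

124 Mbps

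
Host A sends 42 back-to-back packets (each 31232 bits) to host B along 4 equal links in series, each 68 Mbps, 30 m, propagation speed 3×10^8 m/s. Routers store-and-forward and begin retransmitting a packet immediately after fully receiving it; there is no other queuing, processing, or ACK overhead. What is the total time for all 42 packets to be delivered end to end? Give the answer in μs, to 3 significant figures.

Per-hop transmission t_tx = L/R = 31232/68000000 = 459.294 μs.
Per-hop propagation t_prop = 30/300000000 = 0.1 μs.
Pipeline fill: first packet needs 4·t_tx to clear all hops; remaining 41 packets each add one t_tx.
Total = (4+42-1)·t_tx + 4·t_prop = 45·459.294 + 4·0.1 = 20700 μs.

20700 μs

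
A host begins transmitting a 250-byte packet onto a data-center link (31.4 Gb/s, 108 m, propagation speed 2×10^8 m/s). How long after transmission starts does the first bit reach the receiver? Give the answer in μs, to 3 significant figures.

First bit experiences only propagation delay: d/s = 108/200000000 = 0.540 μs.

0.540 μs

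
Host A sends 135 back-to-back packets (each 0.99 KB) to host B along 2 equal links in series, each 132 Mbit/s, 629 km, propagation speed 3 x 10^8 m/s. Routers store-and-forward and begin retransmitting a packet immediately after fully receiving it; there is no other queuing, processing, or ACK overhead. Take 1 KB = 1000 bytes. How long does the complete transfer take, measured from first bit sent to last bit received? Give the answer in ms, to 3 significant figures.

Per-hop transmission t_tx = L/R = 7920/132000000 = 0.06 ms.
Per-hop propagation t_prop = 629000/300000000 = 2.09667 ms.
Pipeline fill: first packet needs 2·t_tx to clear all hops; remaining 134 packets each add one t_tx.
Total = (2+135-1)·t_tx + 2·t_prop = 136·0.06 + 2·2.09667 = 12.4 ms.

12.4 ms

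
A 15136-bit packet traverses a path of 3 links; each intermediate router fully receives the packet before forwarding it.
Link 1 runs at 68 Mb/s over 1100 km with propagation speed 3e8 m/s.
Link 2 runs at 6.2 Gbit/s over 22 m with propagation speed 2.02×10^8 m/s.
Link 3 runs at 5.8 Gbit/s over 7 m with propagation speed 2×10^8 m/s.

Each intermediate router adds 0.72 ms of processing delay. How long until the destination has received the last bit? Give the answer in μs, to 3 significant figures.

Transmission delays (L/R per hop): 222.588, 2.44129, 2.60966 μs; sum = 227.639 μs.
Propagation delays (d/s per hop): 3666.67, 0.108911, 0.035 μs; sum = 3666.81 μs.
Processing at 2 router(s): 2 × 0.72 ms = 1440 μs.
End-to-end = 5330 μs.

5330 μs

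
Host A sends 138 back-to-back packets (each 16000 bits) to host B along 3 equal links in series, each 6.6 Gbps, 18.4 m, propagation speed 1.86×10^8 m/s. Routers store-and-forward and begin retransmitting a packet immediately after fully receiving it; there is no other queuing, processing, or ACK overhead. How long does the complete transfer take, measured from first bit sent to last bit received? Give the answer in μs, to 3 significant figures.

340 μs

Per-hop transmission t_tx = L/R = 16000/6600000000 = 2.42424 μs.
Per-hop propagation t_prop = 18.4/186000000 = 0.0989247 μs.
Pipeline fill: first packet needs 3·t_tx to clear all hops; remaining 137 packets each add one t_tx.
Total = (3+138-1)·t_tx + 3·t_prop = 140·2.42424 + 3·0.0989247 = 340 μs.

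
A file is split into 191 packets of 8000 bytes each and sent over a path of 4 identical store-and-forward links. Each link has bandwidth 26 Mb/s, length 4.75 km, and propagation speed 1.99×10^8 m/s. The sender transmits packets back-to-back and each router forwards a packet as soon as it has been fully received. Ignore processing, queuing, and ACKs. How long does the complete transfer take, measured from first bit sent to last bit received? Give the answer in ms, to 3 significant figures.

478 ms

Per-hop transmission t_tx = L/R = 64000/26000000 = 2.46154 ms.
Per-hop propagation t_prop = 4750/199000000 = 0.0238693 ms.
Pipeline fill: first packet needs 4·t_tx to clear all hops; remaining 190 packets each add one t_tx.
Total = (4+191-1)·t_tx + 4·t_prop = 194·2.46154 + 4·0.0238693 = 478 ms.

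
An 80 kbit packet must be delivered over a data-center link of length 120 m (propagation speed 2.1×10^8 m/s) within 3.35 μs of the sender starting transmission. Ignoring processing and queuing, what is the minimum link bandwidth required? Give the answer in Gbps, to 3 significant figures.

Propagation delay = 120 / 210000000 = 0.571429 μs.
Transmission budget = 3.35 − 0.571429 = 2.77857 μs.
R ≥ L / t_tx = 80000 bits / 2.77857e-06 s = 28.8 Gbps.

28.8 Gbps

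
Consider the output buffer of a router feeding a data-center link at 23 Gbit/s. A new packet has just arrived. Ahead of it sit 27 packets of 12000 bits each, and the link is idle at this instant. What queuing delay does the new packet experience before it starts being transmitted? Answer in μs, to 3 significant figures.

Each queued packet: L/R = 12000/23000000000 = 0.521739 μs.
27 queued → 14.087 μs.
Queuing delay = 14.1 μs.

14.1 μs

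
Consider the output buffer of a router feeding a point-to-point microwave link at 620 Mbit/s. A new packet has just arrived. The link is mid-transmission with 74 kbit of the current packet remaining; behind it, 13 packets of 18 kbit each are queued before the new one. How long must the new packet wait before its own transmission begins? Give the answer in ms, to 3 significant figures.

0.497 ms

Each queued packet: L/R = 18000/620000000 = 0.0290323 ms.
13 queued → 0.377419 ms.
Plus remaining 74000 bits of current packet: 0.119355 ms.
Queuing delay = 0.497 ms.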